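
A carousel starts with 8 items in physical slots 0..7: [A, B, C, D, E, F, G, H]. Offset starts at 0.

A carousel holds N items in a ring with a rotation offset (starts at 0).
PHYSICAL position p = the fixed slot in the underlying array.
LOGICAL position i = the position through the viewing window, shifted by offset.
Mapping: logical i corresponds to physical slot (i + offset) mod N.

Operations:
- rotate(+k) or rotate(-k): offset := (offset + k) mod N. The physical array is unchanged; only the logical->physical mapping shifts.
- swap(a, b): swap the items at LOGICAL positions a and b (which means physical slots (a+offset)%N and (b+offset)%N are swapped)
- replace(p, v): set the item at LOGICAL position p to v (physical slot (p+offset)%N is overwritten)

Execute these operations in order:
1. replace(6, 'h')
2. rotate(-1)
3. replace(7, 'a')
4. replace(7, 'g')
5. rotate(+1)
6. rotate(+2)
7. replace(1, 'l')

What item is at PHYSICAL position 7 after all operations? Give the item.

Answer: H

Derivation:
After op 1 (replace(6, 'h')): offset=0, physical=[A,B,C,D,E,F,h,H], logical=[A,B,C,D,E,F,h,H]
After op 2 (rotate(-1)): offset=7, physical=[A,B,C,D,E,F,h,H], logical=[H,A,B,C,D,E,F,h]
After op 3 (replace(7, 'a')): offset=7, physical=[A,B,C,D,E,F,a,H], logical=[H,A,B,C,D,E,F,a]
After op 4 (replace(7, 'g')): offset=7, physical=[A,B,C,D,E,F,g,H], logical=[H,A,B,C,D,E,F,g]
After op 5 (rotate(+1)): offset=0, physical=[A,B,C,D,E,F,g,H], logical=[A,B,C,D,E,F,g,H]
After op 6 (rotate(+2)): offset=2, physical=[A,B,C,D,E,F,g,H], logical=[C,D,E,F,g,H,A,B]
After op 7 (replace(1, 'l')): offset=2, physical=[A,B,C,l,E,F,g,H], logical=[C,l,E,F,g,H,A,B]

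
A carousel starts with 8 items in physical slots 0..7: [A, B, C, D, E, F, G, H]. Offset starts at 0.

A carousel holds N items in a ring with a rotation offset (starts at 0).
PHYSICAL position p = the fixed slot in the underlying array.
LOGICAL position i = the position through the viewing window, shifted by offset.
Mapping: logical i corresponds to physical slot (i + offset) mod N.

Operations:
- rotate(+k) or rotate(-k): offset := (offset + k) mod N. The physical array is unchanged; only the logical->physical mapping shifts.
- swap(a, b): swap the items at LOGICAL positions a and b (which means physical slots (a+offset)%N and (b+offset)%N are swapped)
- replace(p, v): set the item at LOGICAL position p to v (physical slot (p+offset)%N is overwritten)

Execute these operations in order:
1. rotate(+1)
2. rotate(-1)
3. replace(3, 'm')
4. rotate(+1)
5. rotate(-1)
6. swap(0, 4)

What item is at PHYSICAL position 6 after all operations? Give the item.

After op 1 (rotate(+1)): offset=1, physical=[A,B,C,D,E,F,G,H], logical=[B,C,D,E,F,G,H,A]
After op 2 (rotate(-1)): offset=0, physical=[A,B,C,D,E,F,G,H], logical=[A,B,C,D,E,F,G,H]
After op 3 (replace(3, 'm')): offset=0, physical=[A,B,C,m,E,F,G,H], logical=[A,B,C,m,E,F,G,H]
After op 4 (rotate(+1)): offset=1, physical=[A,B,C,m,E,F,G,H], logical=[B,C,m,E,F,G,H,A]
After op 5 (rotate(-1)): offset=0, physical=[A,B,C,m,E,F,G,H], logical=[A,B,C,m,E,F,G,H]
After op 6 (swap(0, 4)): offset=0, physical=[E,B,C,m,A,F,G,H], logical=[E,B,C,m,A,F,G,H]

Answer: G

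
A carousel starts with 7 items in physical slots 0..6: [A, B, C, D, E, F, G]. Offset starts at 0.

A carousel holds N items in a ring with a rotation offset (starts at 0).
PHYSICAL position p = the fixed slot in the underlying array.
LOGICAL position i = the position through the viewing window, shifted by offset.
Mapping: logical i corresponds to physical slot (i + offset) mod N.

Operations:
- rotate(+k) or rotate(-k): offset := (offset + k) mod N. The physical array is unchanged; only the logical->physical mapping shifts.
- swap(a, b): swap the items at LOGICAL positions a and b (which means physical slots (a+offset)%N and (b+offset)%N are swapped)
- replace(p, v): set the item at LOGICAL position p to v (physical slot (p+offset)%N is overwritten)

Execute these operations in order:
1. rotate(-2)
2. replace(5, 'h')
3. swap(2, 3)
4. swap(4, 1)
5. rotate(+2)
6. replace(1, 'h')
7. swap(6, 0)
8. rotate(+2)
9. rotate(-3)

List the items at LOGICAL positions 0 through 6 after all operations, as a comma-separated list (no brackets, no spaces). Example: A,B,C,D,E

Answer: B,C,h,G,h,E,F

Derivation:
After op 1 (rotate(-2)): offset=5, physical=[A,B,C,D,E,F,G], logical=[F,G,A,B,C,D,E]
After op 2 (replace(5, 'h')): offset=5, physical=[A,B,C,h,E,F,G], logical=[F,G,A,B,C,h,E]
After op 3 (swap(2, 3)): offset=5, physical=[B,A,C,h,E,F,G], logical=[F,G,B,A,C,h,E]
After op 4 (swap(4, 1)): offset=5, physical=[B,A,G,h,E,F,C], logical=[F,C,B,A,G,h,E]
After op 5 (rotate(+2)): offset=0, physical=[B,A,G,h,E,F,C], logical=[B,A,G,h,E,F,C]
After op 6 (replace(1, 'h')): offset=0, physical=[B,h,G,h,E,F,C], logical=[B,h,G,h,E,F,C]
After op 7 (swap(6, 0)): offset=0, physical=[C,h,G,h,E,F,B], logical=[C,h,G,h,E,F,B]
After op 8 (rotate(+2)): offset=2, physical=[C,h,G,h,E,F,B], logical=[G,h,E,F,B,C,h]
After op 9 (rotate(-3)): offset=6, physical=[C,h,G,h,E,F,B], logical=[B,C,h,G,h,E,F]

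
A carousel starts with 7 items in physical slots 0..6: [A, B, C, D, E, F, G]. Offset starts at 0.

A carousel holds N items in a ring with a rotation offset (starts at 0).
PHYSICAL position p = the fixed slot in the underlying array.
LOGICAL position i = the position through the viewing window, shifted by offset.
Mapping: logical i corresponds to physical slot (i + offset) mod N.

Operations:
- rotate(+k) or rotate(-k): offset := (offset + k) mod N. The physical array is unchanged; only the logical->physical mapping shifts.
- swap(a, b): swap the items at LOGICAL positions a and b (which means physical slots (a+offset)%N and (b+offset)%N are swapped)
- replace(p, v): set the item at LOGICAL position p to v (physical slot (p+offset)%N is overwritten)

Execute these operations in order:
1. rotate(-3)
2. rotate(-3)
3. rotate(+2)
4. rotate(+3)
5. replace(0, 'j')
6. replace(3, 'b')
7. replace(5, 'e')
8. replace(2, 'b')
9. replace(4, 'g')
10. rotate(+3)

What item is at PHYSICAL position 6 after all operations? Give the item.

Answer: j

Derivation:
After op 1 (rotate(-3)): offset=4, physical=[A,B,C,D,E,F,G], logical=[E,F,G,A,B,C,D]
After op 2 (rotate(-3)): offset=1, physical=[A,B,C,D,E,F,G], logical=[B,C,D,E,F,G,A]
After op 3 (rotate(+2)): offset=3, physical=[A,B,C,D,E,F,G], logical=[D,E,F,G,A,B,C]
After op 4 (rotate(+3)): offset=6, physical=[A,B,C,D,E,F,G], logical=[G,A,B,C,D,E,F]
After op 5 (replace(0, 'j')): offset=6, physical=[A,B,C,D,E,F,j], logical=[j,A,B,C,D,E,F]
After op 6 (replace(3, 'b')): offset=6, physical=[A,B,b,D,E,F,j], logical=[j,A,B,b,D,E,F]
After op 7 (replace(5, 'e')): offset=6, physical=[A,B,b,D,e,F,j], logical=[j,A,B,b,D,e,F]
After op 8 (replace(2, 'b')): offset=6, physical=[A,b,b,D,e,F,j], logical=[j,A,b,b,D,e,F]
After op 9 (replace(4, 'g')): offset=6, physical=[A,b,b,g,e,F,j], logical=[j,A,b,b,g,e,F]
After op 10 (rotate(+3)): offset=2, physical=[A,b,b,g,e,F,j], logical=[b,g,e,F,j,A,b]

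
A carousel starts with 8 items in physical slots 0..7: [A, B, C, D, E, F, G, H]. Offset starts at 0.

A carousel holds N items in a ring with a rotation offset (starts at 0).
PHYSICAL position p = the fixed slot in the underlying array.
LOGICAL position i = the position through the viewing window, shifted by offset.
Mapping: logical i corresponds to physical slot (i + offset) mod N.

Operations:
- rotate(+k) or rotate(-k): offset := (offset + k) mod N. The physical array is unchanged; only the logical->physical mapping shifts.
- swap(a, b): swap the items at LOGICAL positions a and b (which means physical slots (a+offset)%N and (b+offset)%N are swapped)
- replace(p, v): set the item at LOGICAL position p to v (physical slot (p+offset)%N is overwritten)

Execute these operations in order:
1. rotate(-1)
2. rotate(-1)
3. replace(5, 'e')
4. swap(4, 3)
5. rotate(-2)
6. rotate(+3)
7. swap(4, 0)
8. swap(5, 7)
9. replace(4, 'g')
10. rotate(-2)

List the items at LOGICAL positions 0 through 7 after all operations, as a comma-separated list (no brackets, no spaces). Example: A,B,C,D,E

Answer: F,E,e,A,C,B,g,G

Derivation:
After op 1 (rotate(-1)): offset=7, physical=[A,B,C,D,E,F,G,H], logical=[H,A,B,C,D,E,F,G]
After op 2 (rotate(-1)): offset=6, physical=[A,B,C,D,E,F,G,H], logical=[G,H,A,B,C,D,E,F]
After op 3 (replace(5, 'e')): offset=6, physical=[A,B,C,e,E,F,G,H], logical=[G,H,A,B,C,e,E,F]
After op 4 (swap(4, 3)): offset=6, physical=[A,C,B,e,E,F,G,H], logical=[G,H,A,C,B,e,E,F]
After op 5 (rotate(-2)): offset=4, physical=[A,C,B,e,E,F,G,H], logical=[E,F,G,H,A,C,B,e]
After op 6 (rotate(+3)): offset=7, physical=[A,C,B,e,E,F,G,H], logical=[H,A,C,B,e,E,F,G]
After op 7 (swap(4, 0)): offset=7, physical=[A,C,B,H,E,F,G,e], logical=[e,A,C,B,H,E,F,G]
After op 8 (swap(5, 7)): offset=7, physical=[A,C,B,H,G,F,E,e], logical=[e,A,C,B,H,G,F,E]
After op 9 (replace(4, 'g')): offset=7, physical=[A,C,B,g,G,F,E,e], logical=[e,A,C,B,g,G,F,E]
After op 10 (rotate(-2)): offset=5, physical=[A,C,B,g,G,F,E,e], logical=[F,E,e,A,C,B,g,G]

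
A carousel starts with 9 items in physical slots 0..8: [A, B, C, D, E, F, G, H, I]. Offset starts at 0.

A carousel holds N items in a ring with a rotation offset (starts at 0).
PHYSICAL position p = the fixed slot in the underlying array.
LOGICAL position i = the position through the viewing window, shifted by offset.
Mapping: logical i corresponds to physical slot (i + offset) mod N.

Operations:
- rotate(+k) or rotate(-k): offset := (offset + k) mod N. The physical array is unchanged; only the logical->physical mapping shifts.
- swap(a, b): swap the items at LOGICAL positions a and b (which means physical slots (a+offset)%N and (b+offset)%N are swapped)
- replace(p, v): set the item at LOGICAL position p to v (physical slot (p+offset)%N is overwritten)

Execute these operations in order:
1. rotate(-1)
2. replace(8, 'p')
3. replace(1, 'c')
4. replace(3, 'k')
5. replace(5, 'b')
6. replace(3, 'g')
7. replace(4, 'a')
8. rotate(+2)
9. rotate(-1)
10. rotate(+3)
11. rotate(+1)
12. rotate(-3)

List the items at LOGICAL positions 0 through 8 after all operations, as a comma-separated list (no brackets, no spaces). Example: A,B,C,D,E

After op 1 (rotate(-1)): offset=8, physical=[A,B,C,D,E,F,G,H,I], logical=[I,A,B,C,D,E,F,G,H]
After op 2 (replace(8, 'p')): offset=8, physical=[A,B,C,D,E,F,G,p,I], logical=[I,A,B,C,D,E,F,G,p]
After op 3 (replace(1, 'c')): offset=8, physical=[c,B,C,D,E,F,G,p,I], logical=[I,c,B,C,D,E,F,G,p]
After op 4 (replace(3, 'k')): offset=8, physical=[c,B,k,D,E,F,G,p,I], logical=[I,c,B,k,D,E,F,G,p]
After op 5 (replace(5, 'b')): offset=8, physical=[c,B,k,D,b,F,G,p,I], logical=[I,c,B,k,D,b,F,G,p]
After op 6 (replace(3, 'g')): offset=8, physical=[c,B,g,D,b,F,G,p,I], logical=[I,c,B,g,D,b,F,G,p]
After op 7 (replace(4, 'a')): offset=8, physical=[c,B,g,a,b,F,G,p,I], logical=[I,c,B,g,a,b,F,G,p]
After op 8 (rotate(+2)): offset=1, physical=[c,B,g,a,b,F,G,p,I], logical=[B,g,a,b,F,G,p,I,c]
After op 9 (rotate(-1)): offset=0, physical=[c,B,g,a,b,F,G,p,I], logical=[c,B,g,a,b,F,G,p,I]
After op 10 (rotate(+3)): offset=3, physical=[c,B,g,a,b,F,G,p,I], logical=[a,b,F,G,p,I,c,B,g]
After op 11 (rotate(+1)): offset=4, physical=[c,B,g,a,b,F,G,p,I], logical=[b,F,G,p,I,c,B,g,a]
After op 12 (rotate(-3)): offset=1, physical=[c,B,g,a,b,F,G,p,I], logical=[B,g,a,b,F,G,p,I,c]

Answer: B,g,a,b,F,G,p,I,c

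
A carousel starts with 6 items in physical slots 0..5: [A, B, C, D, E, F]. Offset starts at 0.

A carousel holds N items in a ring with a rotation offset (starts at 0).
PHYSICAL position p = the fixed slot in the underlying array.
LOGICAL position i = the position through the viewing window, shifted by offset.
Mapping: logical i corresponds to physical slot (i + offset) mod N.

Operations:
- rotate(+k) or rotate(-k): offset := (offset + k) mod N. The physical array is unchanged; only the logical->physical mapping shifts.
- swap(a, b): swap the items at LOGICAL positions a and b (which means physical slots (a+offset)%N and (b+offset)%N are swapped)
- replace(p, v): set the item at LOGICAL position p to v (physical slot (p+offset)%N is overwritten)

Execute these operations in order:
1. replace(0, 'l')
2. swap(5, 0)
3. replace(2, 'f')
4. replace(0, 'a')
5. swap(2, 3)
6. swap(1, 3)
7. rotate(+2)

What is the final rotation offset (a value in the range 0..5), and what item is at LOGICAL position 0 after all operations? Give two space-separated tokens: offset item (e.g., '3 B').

After op 1 (replace(0, 'l')): offset=0, physical=[l,B,C,D,E,F], logical=[l,B,C,D,E,F]
After op 2 (swap(5, 0)): offset=0, physical=[F,B,C,D,E,l], logical=[F,B,C,D,E,l]
After op 3 (replace(2, 'f')): offset=0, physical=[F,B,f,D,E,l], logical=[F,B,f,D,E,l]
After op 4 (replace(0, 'a')): offset=0, physical=[a,B,f,D,E,l], logical=[a,B,f,D,E,l]
After op 5 (swap(2, 3)): offset=0, physical=[a,B,D,f,E,l], logical=[a,B,D,f,E,l]
After op 6 (swap(1, 3)): offset=0, physical=[a,f,D,B,E,l], logical=[a,f,D,B,E,l]
After op 7 (rotate(+2)): offset=2, physical=[a,f,D,B,E,l], logical=[D,B,E,l,a,f]

Answer: 2 D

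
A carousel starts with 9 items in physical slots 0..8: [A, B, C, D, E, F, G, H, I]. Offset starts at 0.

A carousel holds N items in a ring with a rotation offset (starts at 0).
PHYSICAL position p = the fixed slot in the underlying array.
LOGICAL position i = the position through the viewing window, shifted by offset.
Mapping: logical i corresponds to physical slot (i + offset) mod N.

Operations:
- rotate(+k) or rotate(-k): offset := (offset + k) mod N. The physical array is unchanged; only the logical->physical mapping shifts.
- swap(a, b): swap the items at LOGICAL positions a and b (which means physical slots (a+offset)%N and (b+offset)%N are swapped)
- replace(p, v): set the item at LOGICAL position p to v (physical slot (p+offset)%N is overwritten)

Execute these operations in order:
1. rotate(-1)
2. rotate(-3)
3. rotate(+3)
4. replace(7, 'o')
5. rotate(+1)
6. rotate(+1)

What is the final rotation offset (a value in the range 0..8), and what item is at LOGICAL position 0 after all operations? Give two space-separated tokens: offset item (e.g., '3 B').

Answer: 1 B

Derivation:
After op 1 (rotate(-1)): offset=8, physical=[A,B,C,D,E,F,G,H,I], logical=[I,A,B,C,D,E,F,G,H]
After op 2 (rotate(-3)): offset=5, physical=[A,B,C,D,E,F,G,H,I], logical=[F,G,H,I,A,B,C,D,E]
After op 3 (rotate(+3)): offset=8, physical=[A,B,C,D,E,F,G,H,I], logical=[I,A,B,C,D,E,F,G,H]
After op 4 (replace(7, 'o')): offset=8, physical=[A,B,C,D,E,F,o,H,I], logical=[I,A,B,C,D,E,F,o,H]
After op 5 (rotate(+1)): offset=0, physical=[A,B,C,D,E,F,o,H,I], logical=[A,B,C,D,E,F,o,H,I]
After op 6 (rotate(+1)): offset=1, physical=[A,B,C,D,E,F,o,H,I], logical=[B,C,D,E,F,o,H,I,A]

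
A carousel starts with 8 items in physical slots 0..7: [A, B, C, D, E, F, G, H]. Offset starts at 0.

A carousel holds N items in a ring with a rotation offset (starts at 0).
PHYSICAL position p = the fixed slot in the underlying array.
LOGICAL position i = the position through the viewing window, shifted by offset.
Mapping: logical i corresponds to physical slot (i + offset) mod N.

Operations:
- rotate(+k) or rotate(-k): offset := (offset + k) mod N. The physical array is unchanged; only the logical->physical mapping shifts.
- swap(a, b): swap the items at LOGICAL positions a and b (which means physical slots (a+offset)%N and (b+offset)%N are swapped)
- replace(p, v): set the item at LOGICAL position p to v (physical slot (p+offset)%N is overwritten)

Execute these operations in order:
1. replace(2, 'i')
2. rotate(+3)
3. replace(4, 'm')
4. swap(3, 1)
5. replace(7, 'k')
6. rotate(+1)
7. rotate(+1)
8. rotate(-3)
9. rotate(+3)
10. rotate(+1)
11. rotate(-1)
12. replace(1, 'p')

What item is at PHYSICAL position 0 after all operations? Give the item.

Answer: A

Derivation:
After op 1 (replace(2, 'i')): offset=0, physical=[A,B,i,D,E,F,G,H], logical=[A,B,i,D,E,F,G,H]
After op 2 (rotate(+3)): offset=3, physical=[A,B,i,D,E,F,G,H], logical=[D,E,F,G,H,A,B,i]
After op 3 (replace(4, 'm')): offset=3, physical=[A,B,i,D,E,F,G,m], logical=[D,E,F,G,m,A,B,i]
After op 4 (swap(3, 1)): offset=3, physical=[A,B,i,D,G,F,E,m], logical=[D,G,F,E,m,A,B,i]
After op 5 (replace(7, 'k')): offset=3, physical=[A,B,k,D,G,F,E,m], logical=[D,G,F,E,m,A,B,k]
After op 6 (rotate(+1)): offset=4, physical=[A,B,k,D,G,F,E,m], logical=[G,F,E,m,A,B,k,D]
After op 7 (rotate(+1)): offset=5, physical=[A,B,k,D,G,F,E,m], logical=[F,E,m,A,B,k,D,G]
After op 8 (rotate(-3)): offset=2, physical=[A,B,k,D,G,F,E,m], logical=[k,D,G,F,E,m,A,B]
After op 9 (rotate(+3)): offset=5, physical=[A,B,k,D,G,F,E,m], logical=[F,E,m,A,B,k,D,G]
After op 10 (rotate(+1)): offset=6, physical=[A,B,k,D,G,F,E,m], logical=[E,m,A,B,k,D,G,F]
After op 11 (rotate(-1)): offset=5, physical=[A,B,k,D,G,F,E,m], logical=[F,E,m,A,B,k,D,G]
After op 12 (replace(1, 'p')): offset=5, physical=[A,B,k,D,G,F,p,m], logical=[F,p,m,A,B,k,D,G]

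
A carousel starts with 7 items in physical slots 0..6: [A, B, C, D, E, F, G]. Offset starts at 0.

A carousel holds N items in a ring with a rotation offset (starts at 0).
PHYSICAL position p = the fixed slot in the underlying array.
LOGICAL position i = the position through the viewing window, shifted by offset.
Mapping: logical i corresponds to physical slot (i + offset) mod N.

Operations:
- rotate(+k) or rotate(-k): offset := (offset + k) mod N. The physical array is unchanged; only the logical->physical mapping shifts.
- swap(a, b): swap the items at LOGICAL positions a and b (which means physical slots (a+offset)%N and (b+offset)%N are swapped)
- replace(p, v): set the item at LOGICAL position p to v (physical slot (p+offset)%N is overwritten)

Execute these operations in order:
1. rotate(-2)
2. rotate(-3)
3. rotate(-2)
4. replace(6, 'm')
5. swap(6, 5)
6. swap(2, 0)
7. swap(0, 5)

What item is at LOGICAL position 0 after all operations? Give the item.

After op 1 (rotate(-2)): offset=5, physical=[A,B,C,D,E,F,G], logical=[F,G,A,B,C,D,E]
After op 2 (rotate(-3)): offset=2, physical=[A,B,C,D,E,F,G], logical=[C,D,E,F,G,A,B]
After op 3 (rotate(-2)): offset=0, physical=[A,B,C,D,E,F,G], logical=[A,B,C,D,E,F,G]
After op 4 (replace(6, 'm')): offset=0, physical=[A,B,C,D,E,F,m], logical=[A,B,C,D,E,F,m]
After op 5 (swap(6, 5)): offset=0, physical=[A,B,C,D,E,m,F], logical=[A,B,C,D,E,m,F]
After op 6 (swap(2, 0)): offset=0, physical=[C,B,A,D,E,m,F], logical=[C,B,A,D,E,m,F]
After op 7 (swap(0, 5)): offset=0, physical=[m,B,A,D,E,C,F], logical=[m,B,A,D,E,C,F]

Answer: m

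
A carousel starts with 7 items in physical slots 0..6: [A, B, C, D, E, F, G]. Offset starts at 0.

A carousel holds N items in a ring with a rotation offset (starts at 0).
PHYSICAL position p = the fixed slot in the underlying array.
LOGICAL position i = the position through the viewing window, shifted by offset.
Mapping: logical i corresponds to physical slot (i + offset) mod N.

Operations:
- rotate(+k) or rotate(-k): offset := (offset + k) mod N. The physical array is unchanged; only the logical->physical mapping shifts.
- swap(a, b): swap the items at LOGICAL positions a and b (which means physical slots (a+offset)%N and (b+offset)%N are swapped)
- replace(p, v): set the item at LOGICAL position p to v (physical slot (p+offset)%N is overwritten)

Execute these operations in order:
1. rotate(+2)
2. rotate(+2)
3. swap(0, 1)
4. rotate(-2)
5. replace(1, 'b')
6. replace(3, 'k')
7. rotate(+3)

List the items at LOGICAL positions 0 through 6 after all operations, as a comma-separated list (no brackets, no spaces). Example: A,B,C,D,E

After op 1 (rotate(+2)): offset=2, physical=[A,B,C,D,E,F,G], logical=[C,D,E,F,G,A,B]
After op 2 (rotate(+2)): offset=4, physical=[A,B,C,D,E,F,G], logical=[E,F,G,A,B,C,D]
After op 3 (swap(0, 1)): offset=4, physical=[A,B,C,D,F,E,G], logical=[F,E,G,A,B,C,D]
After op 4 (rotate(-2)): offset=2, physical=[A,B,C,D,F,E,G], logical=[C,D,F,E,G,A,B]
After op 5 (replace(1, 'b')): offset=2, physical=[A,B,C,b,F,E,G], logical=[C,b,F,E,G,A,B]
After op 6 (replace(3, 'k')): offset=2, physical=[A,B,C,b,F,k,G], logical=[C,b,F,k,G,A,B]
After op 7 (rotate(+3)): offset=5, physical=[A,B,C,b,F,k,G], logical=[k,G,A,B,C,b,F]

Answer: k,G,A,B,C,b,F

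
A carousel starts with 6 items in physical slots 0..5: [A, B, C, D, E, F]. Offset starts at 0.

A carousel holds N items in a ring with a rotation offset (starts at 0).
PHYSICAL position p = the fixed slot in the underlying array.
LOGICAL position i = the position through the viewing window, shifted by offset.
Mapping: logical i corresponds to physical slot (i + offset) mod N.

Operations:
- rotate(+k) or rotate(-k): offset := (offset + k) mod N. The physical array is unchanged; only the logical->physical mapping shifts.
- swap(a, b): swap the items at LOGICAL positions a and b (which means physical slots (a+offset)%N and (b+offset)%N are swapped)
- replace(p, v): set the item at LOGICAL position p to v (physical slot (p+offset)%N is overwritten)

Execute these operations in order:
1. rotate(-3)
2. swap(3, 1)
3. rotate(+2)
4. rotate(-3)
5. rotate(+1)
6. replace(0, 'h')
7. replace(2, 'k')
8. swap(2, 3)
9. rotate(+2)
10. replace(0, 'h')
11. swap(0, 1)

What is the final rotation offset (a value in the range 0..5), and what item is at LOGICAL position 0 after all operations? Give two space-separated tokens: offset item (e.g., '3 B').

After op 1 (rotate(-3)): offset=3, physical=[A,B,C,D,E,F], logical=[D,E,F,A,B,C]
After op 2 (swap(3, 1)): offset=3, physical=[E,B,C,D,A,F], logical=[D,A,F,E,B,C]
After op 3 (rotate(+2)): offset=5, physical=[E,B,C,D,A,F], logical=[F,E,B,C,D,A]
After op 4 (rotate(-3)): offset=2, physical=[E,B,C,D,A,F], logical=[C,D,A,F,E,B]
After op 5 (rotate(+1)): offset=3, physical=[E,B,C,D,A,F], logical=[D,A,F,E,B,C]
After op 6 (replace(0, 'h')): offset=3, physical=[E,B,C,h,A,F], logical=[h,A,F,E,B,C]
After op 7 (replace(2, 'k')): offset=3, physical=[E,B,C,h,A,k], logical=[h,A,k,E,B,C]
After op 8 (swap(2, 3)): offset=3, physical=[k,B,C,h,A,E], logical=[h,A,E,k,B,C]
After op 9 (rotate(+2)): offset=5, physical=[k,B,C,h,A,E], logical=[E,k,B,C,h,A]
After op 10 (replace(0, 'h')): offset=5, physical=[k,B,C,h,A,h], logical=[h,k,B,C,h,A]
After op 11 (swap(0, 1)): offset=5, physical=[h,B,C,h,A,k], logical=[k,h,B,C,h,A]

Answer: 5 k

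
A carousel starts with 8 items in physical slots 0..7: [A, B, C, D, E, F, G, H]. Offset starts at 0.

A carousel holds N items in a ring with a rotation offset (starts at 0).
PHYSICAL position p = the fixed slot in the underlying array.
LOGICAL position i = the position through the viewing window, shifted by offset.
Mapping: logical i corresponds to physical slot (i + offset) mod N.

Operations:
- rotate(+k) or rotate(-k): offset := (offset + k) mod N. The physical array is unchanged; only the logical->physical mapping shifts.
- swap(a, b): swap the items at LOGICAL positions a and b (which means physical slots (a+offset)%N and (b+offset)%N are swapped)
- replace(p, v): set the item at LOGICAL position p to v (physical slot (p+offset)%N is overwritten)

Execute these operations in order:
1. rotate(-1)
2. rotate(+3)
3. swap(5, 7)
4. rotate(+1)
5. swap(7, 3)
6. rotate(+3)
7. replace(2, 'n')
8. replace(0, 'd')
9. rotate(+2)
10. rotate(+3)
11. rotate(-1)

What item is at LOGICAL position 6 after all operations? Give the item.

Answer: n

Derivation:
After op 1 (rotate(-1)): offset=7, physical=[A,B,C,D,E,F,G,H], logical=[H,A,B,C,D,E,F,G]
After op 2 (rotate(+3)): offset=2, physical=[A,B,C,D,E,F,G,H], logical=[C,D,E,F,G,H,A,B]
After op 3 (swap(5, 7)): offset=2, physical=[A,H,C,D,E,F,G,B], logical=[C,D,E,F,G,B,A,H]
After op 4 (rotate(+1)): offset=3, physical=[A,H,C,D,E,F,G,B], logical=[D,E,F,G,B,A,H,C]
After op 5 (swap(7, 3)): offset=3, physical=[A,H,G,D,E,F,C,B], logical=[D,E,F,C,B,A,H,G]
After op 6 (rotate(+3)): offset=6, physical=[A,H,G,D,E,F,C,B], logical=[C,B,A,H,G,D,E,F]
After op 7 (replace(2, 'n')): offset=6, physical=[n,H,G,D,E,F,C,B], logical=[C,B,n,H,G,D,E,F]
After op 8 (replace(0, 'd')): offset=6, physical=[n,H,G,D,E,F,d,B], logical=[d,B,n,H,G,D,E,F]
After op 9 (rotate(+2)): offset=0, physical=[n,H,G,D,E,F,d,B], logical=[n,H,G,D,E,F,d,B]
After op 10 (rotate(+3)): offset=3, physical=[n,H,G,D,E,F,d,B], logical=[D,E,F,d,B,n,H,G]
After op 11 (rotate(-1)): offset=2, physical=[n,H,G,D,E,F,d,B], logical=[G,D,E,F,d,B,n,H]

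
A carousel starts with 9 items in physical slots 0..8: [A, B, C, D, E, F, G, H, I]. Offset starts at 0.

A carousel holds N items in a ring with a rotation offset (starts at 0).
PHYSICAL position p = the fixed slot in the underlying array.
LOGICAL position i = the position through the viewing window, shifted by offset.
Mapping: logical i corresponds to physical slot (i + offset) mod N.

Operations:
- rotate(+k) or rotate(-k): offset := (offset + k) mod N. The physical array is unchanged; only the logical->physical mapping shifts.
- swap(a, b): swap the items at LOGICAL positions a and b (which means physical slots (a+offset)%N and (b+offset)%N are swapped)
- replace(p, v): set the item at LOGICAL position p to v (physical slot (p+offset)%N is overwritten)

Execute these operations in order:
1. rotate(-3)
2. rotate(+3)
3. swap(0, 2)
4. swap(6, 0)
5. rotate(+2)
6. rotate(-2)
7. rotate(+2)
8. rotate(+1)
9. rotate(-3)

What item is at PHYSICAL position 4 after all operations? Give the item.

After op 1 (rotate(-3)): offset=6, physical=[A,B,C,D,E,F,G,H,I], logical=[G,H,I,A,B,C,D,E,F]
After op 2 (rotate(+3)): offset=0, physical=[A,B,C,D,E,F,G,H,I], logical=[A,B,C,D,E,F,G,H,I]
After op 3 (swap(0, 2)): offset=0, physical=[C,B,A,D,E,F,G,H,I], logical=[C,B,A,D,E,F,G,H,I]
After op 4 (swap(6, 0)): offset=0, physical=[G,B,A,D,E,F,C,H,I], logical=[G,B,A,D,E,F,C,H,I]
After op 5 (rotate(+2)): offset=2, physical=[G,B,A,D,E,F,C,H,I], logical=[A,D,E,F,C,H,I,G,B]
After op 6 (rotate(-2)): offset=0, physical=[G,B,A,D,E,F,C,H,I], logical=[G,B,A,D,E,F,C,H,I]
After op 7 (rotate(+2)): offset=2, physical=[G,B,A,D,E,F,C,H,I], logical=[A,D,E,F,C,H,I,G,B]
After op 8 (rotate(+1)): offset=3, physical=[G,B,A,D,E,F,C,H,I], logical=[D,E,F,C,H,I,G,B,A]
After op 9 (rotate(-3)): offset=0, physical=[G,B,A,D,E,F,C,H,I], logical=[G,B,A,D,E,F,C,H,I]

Answer: E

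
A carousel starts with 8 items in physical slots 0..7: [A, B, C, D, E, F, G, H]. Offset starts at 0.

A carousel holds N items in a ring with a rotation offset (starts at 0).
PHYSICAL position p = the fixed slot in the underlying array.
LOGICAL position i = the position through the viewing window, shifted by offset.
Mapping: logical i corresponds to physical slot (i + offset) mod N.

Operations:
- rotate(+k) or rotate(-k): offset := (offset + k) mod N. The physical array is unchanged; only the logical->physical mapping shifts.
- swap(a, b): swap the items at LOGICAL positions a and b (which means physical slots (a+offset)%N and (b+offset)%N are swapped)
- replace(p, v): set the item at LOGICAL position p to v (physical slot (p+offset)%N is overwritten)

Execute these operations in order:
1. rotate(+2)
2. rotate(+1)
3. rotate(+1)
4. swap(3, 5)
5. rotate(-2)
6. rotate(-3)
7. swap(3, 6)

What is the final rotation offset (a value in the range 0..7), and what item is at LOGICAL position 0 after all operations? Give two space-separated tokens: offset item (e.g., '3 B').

Answer: 7 B

Derivation:
After op 1 (rotate(+2)): offset=2, physical=[A,B,C,D,E,F,G,H], logical=[C,D,E,F,G,H,A,B]
After op 2 (rotate(+1)): offset=3, physical=[A,B,C,D,E,F,G,H], logical=[D,E,F,G,H,A,B,C]
After op 3 (rotate(+1)): offset=4, physical=[A,B,C,D,E,F,G,H], logical=[E,F,G,H,A,B,C,D]
After op 4 (swap(3, 5)): offset=4, physical=[A,H,C,D,E,F,G,B], logical=[E,F,G,B,A,H,C,D]
After op 5 (rotate(-2)): offset=2, physical=[A,H,C,D,E,F,G,B], logical=[C,D,E,F,G,B,A,H]
After op 6 (rotate(-3)): offset=7, physical=[A,H,C,D,E,F,G,B], logical=[B,A,H,C,D,E,F,G]
After op 7 (swap(3, 6)): offset=7, physical=[A,H,F,D,E,C,G,B], logical=[B,A,H,F,D,E,C,G]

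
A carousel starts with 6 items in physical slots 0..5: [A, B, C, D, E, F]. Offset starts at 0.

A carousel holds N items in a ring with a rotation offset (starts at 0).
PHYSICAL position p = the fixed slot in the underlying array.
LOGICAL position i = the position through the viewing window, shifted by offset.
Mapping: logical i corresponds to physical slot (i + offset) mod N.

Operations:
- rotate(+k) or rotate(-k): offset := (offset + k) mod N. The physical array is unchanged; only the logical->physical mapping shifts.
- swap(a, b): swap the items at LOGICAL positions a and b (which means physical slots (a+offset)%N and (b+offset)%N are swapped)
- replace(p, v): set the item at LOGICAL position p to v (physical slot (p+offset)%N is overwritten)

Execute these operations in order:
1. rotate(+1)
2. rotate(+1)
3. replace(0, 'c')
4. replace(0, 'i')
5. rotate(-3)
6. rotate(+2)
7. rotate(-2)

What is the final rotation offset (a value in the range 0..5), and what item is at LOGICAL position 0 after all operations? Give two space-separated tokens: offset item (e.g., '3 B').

Answer: 5 F

Derivation:
After op 1 (rotate(+1)): offset=1, physical=[A,B,C,D,E,F], logical=[B,C,D,E,F,A]
After op 2 (rotate(+1)): offset=2, physical=[A,B,C,D,E,F], logical=[C,D,E,F,A,B]
After op 3 (replace(0, 'c')): offset=2, physical=[A,B,c,D,E,F], logical=[c,D,E,F,A,B]
After op 4 (replace(0, 'i')): offset=2, physical=[A,B,i,D,E,F], logical=[i,D,E,F,A,B]
After op 5 (rotate(-3)): offset=5, physical=[A,B,i,D,E,F], logical=[F,A,B,i,D,E]
After op 6 (rotate(+2)): offset=1, physical=[A,B,i,D,E,F], logical=[B,i,D,E,F,A]
After op 7 (rotate(-2)): offset=5, physical=[A,B,i,D,E,F], logical=[F,A,B,i,D,E]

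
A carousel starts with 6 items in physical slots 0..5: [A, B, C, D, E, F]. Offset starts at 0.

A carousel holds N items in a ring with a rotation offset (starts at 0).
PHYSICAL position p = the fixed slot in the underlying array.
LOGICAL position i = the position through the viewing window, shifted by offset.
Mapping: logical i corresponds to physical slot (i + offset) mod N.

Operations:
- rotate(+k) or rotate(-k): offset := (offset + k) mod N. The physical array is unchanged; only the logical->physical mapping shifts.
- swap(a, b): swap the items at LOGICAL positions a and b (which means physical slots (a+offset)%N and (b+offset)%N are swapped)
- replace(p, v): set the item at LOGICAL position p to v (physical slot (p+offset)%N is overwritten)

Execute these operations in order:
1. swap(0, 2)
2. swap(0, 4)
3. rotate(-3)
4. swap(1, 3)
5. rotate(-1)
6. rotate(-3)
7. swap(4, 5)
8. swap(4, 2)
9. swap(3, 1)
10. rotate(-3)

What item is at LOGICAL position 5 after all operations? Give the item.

Answer: E

Derivation:
After op 1 (swap(0, 2)): offset=0, physical=[C,B,A,D,E,F], logical=[C,B,A,D,E,F]
After op 2 (swap(0, 4)): offset=0, physical=[E,B,A,D,C,F], logical=[E,B,A,D,C,F]
After op 3 (rotate(-3)): offset=3, physical=[E,B,A,D,C,F], logical=[D,C,F,E,B,A]
After op 4 (swap(1, 3)): offset=3, physical=[C,B,A,D,E,F], logical=[D,E,F,C,B,A]
After op 5 (rotate(-1)): offset=2, physical=[C,B,A,D,E,F], logical=[A,D,E,F,C,B]
After op 6 (rotate(-3)): offset=5, physical=[C,B,A,D,E,F], logical=[F,C,B,A,D,E]
After op 7 (swap(4, 5)): offset=5, physical=[C,B,A,E,D,F], logical=[F,C,B,A,E,D]
After op 8 (swap(4, 2)): offset=5, physical=[C,E,A,B,D,F], logical=[F,C,E,A,B,D]
After op 9 (swap(3, 1)): offset=5, physical=[A,E,C,B,D,F], logical=[F,A,E,C,B,D]
After op 10 (rotate(-3)): offset=2, physical=[A,E,C,B,D,F], logical=[C,B,D,F,A,E]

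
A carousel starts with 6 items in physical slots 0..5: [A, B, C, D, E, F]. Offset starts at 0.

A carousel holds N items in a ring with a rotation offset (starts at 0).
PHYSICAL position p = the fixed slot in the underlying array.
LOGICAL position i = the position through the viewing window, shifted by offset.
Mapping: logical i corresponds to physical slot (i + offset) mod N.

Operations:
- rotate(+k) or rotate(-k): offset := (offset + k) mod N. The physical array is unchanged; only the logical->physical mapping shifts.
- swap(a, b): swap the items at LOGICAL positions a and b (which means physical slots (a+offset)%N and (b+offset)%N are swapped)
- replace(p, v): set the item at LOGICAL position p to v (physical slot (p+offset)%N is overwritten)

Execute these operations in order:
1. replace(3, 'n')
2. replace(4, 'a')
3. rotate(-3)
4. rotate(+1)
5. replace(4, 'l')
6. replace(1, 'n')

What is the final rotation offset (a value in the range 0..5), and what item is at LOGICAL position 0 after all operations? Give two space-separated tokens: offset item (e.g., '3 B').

Answer: 4 a

Derivation:
After op 1 (replace(3, 'n')): offset=0, physical=[A,B,C,n,E,F], logical=[A,B,C,n,E,F]
After op 2 (replace(4, 'a')): offset=0, physical=[A,B,C,n,a,F], logical=[A,B,C,n,a,F]
After op 3 (rotate(-3)): offset=3, physical=[A,B,C,n,a,F], logical=[n,a,F,A,B,C]
After op 4 (rotate(+1)): offset=4, physical=[A,B,C,n,a,F], logical=[a,F,A,B,C,n]
After op 5 (replace(4, 'l')): offset=4, physical=[A,B,l,n,a,F], logical=[a,F,A,B,l,n]
After op 6 (replace(1, 'n')): offset=4, physical=[A,B,l,n,a,n], logical=[a,n,A,B,l,n]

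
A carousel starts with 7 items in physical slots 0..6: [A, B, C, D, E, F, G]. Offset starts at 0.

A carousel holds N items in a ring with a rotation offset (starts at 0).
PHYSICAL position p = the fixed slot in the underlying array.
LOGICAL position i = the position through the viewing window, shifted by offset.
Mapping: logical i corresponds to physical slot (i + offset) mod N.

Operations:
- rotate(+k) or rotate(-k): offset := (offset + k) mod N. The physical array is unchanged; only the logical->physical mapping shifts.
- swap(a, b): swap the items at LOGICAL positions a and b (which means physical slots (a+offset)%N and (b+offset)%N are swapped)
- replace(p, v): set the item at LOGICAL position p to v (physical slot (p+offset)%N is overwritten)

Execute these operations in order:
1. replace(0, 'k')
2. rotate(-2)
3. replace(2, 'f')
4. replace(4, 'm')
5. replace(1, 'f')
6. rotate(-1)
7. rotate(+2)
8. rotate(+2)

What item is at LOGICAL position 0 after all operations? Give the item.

After op 1 (replace(0, 'k')): offset=0, physical=[k,B,C,D,E,F,G], logical=[k,B,C,D,E,F,G]
After op 2 (rotate(-2)): offset=5, physical=[k,B,C,D,E,F,G], logical=[F,G,k,B,C,D,E]
After op 3 (replace(2, 'f')): offset=5, physical=[f,B,C,D,E,F,G], logical=[F,G,f,B,C,D,E]
After op 4 (replace(4, 'm')): offset=5, physical=[f,B,m,D,E,F,G], logical=[F,G,f,B,m,D,E]
After op 5 (replace(1, 'f')): offset=5, physical=[f,B,m,D,E,F,f], logical=[F,f,f,B,m,D,E]
After op 6 (rotate(-1)): offset=4, physical=[f,B,m,D,E,F,f], logical=[E,F,f,f,B,m,D]
After op 7 (rotate(+2)): offset=6, physical=[f,B,m,D,E,F,f], logical=[f,f,B,m,D,E,F]
After op 8 (rotate(+2)): offset=1, physical=[f,B,m,D,E,F,f], logical=[B,m,D,E,F,f,f]

Answer: B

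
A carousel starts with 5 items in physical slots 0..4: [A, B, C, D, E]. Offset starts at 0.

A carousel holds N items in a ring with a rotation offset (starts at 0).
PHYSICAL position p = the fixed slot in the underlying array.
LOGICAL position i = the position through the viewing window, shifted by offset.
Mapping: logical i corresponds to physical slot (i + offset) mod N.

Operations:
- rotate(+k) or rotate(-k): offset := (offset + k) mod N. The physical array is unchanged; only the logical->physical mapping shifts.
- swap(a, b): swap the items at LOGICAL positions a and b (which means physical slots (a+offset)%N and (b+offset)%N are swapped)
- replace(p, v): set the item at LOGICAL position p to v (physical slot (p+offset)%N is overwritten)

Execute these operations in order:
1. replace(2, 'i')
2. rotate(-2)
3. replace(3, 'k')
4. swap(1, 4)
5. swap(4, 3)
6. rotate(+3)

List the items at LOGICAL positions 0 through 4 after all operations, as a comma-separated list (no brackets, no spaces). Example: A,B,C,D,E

Answer: E,k,D,i,A

Derivation:
After op 1 (replace(2, 'i')): offset=0, physical=[A,B,i,D,E], logical=[A,B,i,D,E]
After op 2 (rotate(-2)): offset=3, physical=[A,B,i,D,E], logical=[D,E,A,B,i]
After op 3 (replace(3, 'k')): offset=3, physical=[A,k,i,D,E], logical=[D,E,A,k,i]
After op 4 (swap(1, 4)): offset=3, physical=[A,k,E,D,i], logical=[D,i,A,k,E]
After op 5 (swap(4, 3)): offset=3, physical=[A,E,k,D,i], logical=[D,i,A,E,k]
After op 6 (rotate(+3)): offset=1, physical=[A,E,k,D,i], logical=[E,k,D,i,A]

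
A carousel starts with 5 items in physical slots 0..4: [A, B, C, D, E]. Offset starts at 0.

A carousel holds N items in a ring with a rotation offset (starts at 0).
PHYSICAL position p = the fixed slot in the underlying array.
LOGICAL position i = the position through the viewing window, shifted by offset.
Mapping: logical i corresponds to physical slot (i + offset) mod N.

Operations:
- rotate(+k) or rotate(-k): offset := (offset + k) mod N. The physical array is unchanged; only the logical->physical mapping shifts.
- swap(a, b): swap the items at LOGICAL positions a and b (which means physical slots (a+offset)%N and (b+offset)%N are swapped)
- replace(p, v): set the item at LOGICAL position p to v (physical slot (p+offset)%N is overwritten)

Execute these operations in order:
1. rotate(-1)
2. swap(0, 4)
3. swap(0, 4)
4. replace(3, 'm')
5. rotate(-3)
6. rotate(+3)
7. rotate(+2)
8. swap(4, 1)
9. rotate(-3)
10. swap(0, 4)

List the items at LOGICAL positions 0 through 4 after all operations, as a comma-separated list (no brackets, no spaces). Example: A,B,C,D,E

Answer: A,E,m,B,D

Derivation:
After op 1 (rotate(-1)): offset=4, physical=[A,B,C,D,E], logical=[E,A,B,C,D]
After op 2 (swap(0, 4)): offset=4, physical=[A,B,C,E,D], logical=[D,A,B,C,E]
After op 3 (swap(0, 4)): offset=4, physical=[A,B,C,D,E], logical=[E,A,B,C,D]
After op 4 (replace(3, 'm')): offset=4, physical=[A,B,m,D,E], logical=[E,A,B,m,D]
After op 5 (rotate(-3)): offset=1, physical=[A,B,m,D,E], logical=[B,m,D,E,A]
After op 6 (rotate(+3)): offset=4, physical=[A,B,m,D,E], logical=[E,A,B,m,D]
After op 7 (rotate(+2)): offset=1, physical=[A,B,m,D,E], logical=[B,m,D,E,A]
After op 8 (swap(4, 1)): offset=1, physical=[m,B,A,D,E], logical=[B,A,D,E,m]
After op 9 (rotate(-3)): offset=3, physical=[m,B,A,D,E], logical=[D,E,m,B,A]
After op 10 (swap(0, 4)): offset=3, physical=[m,B,D,A,E], logical=[A,E,m,B,D]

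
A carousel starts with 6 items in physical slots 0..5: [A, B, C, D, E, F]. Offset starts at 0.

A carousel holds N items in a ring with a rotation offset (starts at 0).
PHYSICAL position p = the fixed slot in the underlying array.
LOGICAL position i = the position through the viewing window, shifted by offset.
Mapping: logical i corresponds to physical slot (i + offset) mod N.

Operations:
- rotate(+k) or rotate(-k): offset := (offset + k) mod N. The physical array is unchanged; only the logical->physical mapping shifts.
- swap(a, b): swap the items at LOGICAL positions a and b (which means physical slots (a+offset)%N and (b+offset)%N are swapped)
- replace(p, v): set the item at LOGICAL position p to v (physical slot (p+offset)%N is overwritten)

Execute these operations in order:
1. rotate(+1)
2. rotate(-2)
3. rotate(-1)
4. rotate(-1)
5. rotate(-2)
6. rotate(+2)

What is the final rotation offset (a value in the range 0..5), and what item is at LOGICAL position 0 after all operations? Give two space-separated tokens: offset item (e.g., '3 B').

After op 1 (rotate(+1)): offset=1, physical=[A,B,C,D,E,F], logical=[B,C,D,E,F,A]
After op 2 (rotate(-2)): offset=5, physical=[A,B,C,D,E,F], logical=[F,A,B,C,D,E]
After op 3 (rotate(-1)): offset=4, physical=[A,B,C,D,E,F], logical=[E,F,A,B,C,D]
After op 4 (rotate(-1)): offset=3, physical=[A,B,C,D,E,F], logical=[D,E,F,A,B,C]
After op 5 (rotate(-2)): offset=1, physical=[A,B,C,D,E,F], logical=[B,C,D,E,F,A]
After op 6 (rotate(+2)): offset=3, physical=[A,B,C,D,E,F], logical=[D,E,F,A,B,C]

Answer: 3 D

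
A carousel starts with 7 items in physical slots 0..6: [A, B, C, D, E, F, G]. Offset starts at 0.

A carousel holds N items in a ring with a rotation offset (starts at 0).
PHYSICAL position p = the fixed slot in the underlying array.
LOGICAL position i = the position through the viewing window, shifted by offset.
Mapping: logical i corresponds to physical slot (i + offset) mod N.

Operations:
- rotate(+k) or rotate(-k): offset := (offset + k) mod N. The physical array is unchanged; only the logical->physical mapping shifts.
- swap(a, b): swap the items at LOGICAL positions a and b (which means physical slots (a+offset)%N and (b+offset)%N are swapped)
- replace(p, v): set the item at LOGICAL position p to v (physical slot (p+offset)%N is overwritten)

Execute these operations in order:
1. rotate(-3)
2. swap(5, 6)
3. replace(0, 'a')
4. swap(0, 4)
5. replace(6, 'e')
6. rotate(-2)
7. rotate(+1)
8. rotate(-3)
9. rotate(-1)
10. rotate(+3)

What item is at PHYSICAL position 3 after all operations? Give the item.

After op 1 (rotate(-3)): offset=4, physical=[A,B,C,D,E,F,G], logical=[E,F,G,A,B,C,D]
After op 2 (swap(5, 6)): offset=4, physical=[A,B,D,C,E,F,G], logical=[E,F,G,A,B,D,C]
After op 3 (replace(0, 'a')): offset=4, physical=[A,B,D,C,a,F,G], logical=[a,F,G,A,B,D,C]
After op 4 (swap(0, 4)): offset=4, physical=[A,a,D,C,B,F,G], logical=[B,F,G,A,a,D,C]
After op 5 (replace(6, 'e')): offset=4, physical=[A,a,D,e,B,F,G], logical=[B,F,G,A,a,D,e]
After op 6 (rotate(-2)): offset=2, physical=[A,a,D,e,B,F,G], logical=[D,e,B,F,G,A,a]
After op 7 (rotate(+1)): offset=3, physical=[A,a,D,e,B,F,G], logical=[e,B,F,G,A,a,D]
After op 8 (rotate(-3)): offset=0, physical=[A,a,D,e,B,F,G], logical=[A,a,D,e,B,F,G]
After op 9 (rotate(-1)): offset=6, physical=[A,a,D,e,B,F,G], logical=[G,A,a,D,e,B,F]
After op 10 (rotate(+3)): offset=2, physical=[A,a,D,e,B,F,G], logical=[D,e,B,F,G,A,a]

Answer: e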